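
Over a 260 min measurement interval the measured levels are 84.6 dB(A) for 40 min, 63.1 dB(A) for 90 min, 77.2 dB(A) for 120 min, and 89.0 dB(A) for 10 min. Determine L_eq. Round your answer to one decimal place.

The energy average is taken in the linear domain: L_eq = 10·log₁₀[(Σ tᵢ·10^(Lᵢ/10))/T], T = 260 min.
Σ tᵢ·10^(Lᵢ/10) = 40·10^(84.6/10) + 90·10^(63.1/10) + 120·10^(77.2/10) + 10·10^(89.0/10) = 2.596e+10.
L_eq = 10·log₁₀(2.596e+10/260) = 79.99 dB(A).

80.0 dB(A)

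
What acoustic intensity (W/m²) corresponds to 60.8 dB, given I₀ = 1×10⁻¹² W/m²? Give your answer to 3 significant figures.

I/I₀ = 10^(60.8/10) = 1.202e+06, so I = 1.202e+06 × 10⁻¹² W/m².

1.20e-06 W/m²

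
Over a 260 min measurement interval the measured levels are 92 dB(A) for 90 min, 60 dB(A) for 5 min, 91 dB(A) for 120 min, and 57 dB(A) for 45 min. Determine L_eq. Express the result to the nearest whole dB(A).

The energy average is taken in the linear domain: L_eq = 10·log₁₀[(Σ tᵢ·10^(Lᵢ/10))/T], T = 260 min.
Σ tᵢ·10^(Lᵢ/10) = 90·10^(92/10) + 5·10^(60/10) + 120·10^(91/10) + 45·10^(57/10) = 2.937e+11.
L_eq = 10·log₁₀(2.937e+11/260) = 90.53 dB(A).

91 dB(A)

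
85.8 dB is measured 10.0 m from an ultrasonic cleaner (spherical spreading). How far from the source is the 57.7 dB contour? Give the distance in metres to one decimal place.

254.1 m

Point-source spreading drops the level by 20·log₁₀(r₂/r₁); inverting, r₂/r₁ = 10^(ΔL/20).
r₂ = 10.0·10^((85.8−57.7)/20) = 10.0·10^(28.1/20) = 254.10 m.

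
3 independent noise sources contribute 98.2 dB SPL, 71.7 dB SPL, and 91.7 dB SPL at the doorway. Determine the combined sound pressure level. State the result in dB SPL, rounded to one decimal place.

For uncorrelated sources the intensities add, so convert each level to linear form, sum, and take 10·log₁₀ of the total.
Σ 10^(L/10) = 10^(98.2/10) + 10^(71.7/10) + 10^(91.7/10) = 8.101e+09.
L_total = 10·log₁₀(8.101e+09) = 99.09 dB SPL.

99.1 dB SPL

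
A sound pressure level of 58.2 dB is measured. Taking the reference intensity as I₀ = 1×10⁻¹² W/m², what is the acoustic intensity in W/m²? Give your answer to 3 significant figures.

6.61e-07 W/m²

L = 10·log₁₀(I/I₀) ⇒ I = I₀·10^(L/10) = 10⁻¹² × 10^5.82.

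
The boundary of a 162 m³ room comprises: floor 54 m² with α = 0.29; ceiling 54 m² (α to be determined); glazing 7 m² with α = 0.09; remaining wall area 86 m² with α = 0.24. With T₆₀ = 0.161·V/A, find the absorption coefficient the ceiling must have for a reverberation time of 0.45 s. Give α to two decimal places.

From T₆₀ = 0.161·V/A, the target T₆₀ = 0.45 s needs A = 0.161·162/0.45 = 57.96 m².
Absorption from the other surfaces = 54·0.29 + 7·0.09 + 86·0.24 = 36.93 m², so the ceiling must supply 21.03 m² over 54 m².
α = 21.03/54 = 0.389.

0.39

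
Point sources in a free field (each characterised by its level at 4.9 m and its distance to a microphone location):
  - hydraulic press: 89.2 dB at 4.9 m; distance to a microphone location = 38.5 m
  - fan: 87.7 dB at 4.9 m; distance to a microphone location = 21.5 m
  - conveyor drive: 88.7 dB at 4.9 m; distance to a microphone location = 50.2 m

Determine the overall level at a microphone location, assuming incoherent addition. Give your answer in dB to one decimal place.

77.1 dB

Propagate each source to the receiver with L = L_ref − 20·log₁₀(r/r_ref), then add intensities.
hydraulic press: 89.2 − 20·log₁₀(38.5/4.9) = 89.2 − 17.91 = 71.29 dB.
fan: 87.7 − 20·log₁₀(21.5/4.9) = 87.7 − 12.84 = 74.86 dB.
conveyor drive: 88.7 − 20·log₁₀(50.2/4.9) = 88.7 − 20.21 = 68.49 dB.
Σ 10^(L/10) = 5.112e+07 → L_total = 10·log₁₀(5.112e+07) = 77.09 dB.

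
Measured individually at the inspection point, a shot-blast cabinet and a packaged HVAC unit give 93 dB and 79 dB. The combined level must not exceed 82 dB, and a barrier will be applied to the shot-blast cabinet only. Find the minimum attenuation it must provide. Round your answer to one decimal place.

14.0 dB

Fixed contribution from the other source: Σ 10^(L/10) = 10^(79/10) = 7.943e+07 (79.00 dB).
To meet 82 dB overall, the treated shot-blast cabinet may contribute at most 10^(82/10) − 7.943e+07 = 7.906e+07, i.e. 78.98 dB.
Required insertion loss = 93 − 78.98 = 14.02 dB.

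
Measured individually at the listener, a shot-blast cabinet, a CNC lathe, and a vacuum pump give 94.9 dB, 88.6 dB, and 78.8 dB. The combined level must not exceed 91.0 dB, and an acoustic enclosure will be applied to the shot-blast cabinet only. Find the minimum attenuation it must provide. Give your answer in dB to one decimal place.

Everything except the shot-blast cabinet sums to 10^(88.6/10) + 10^(78.8/10) = 8.003e+08 in linear terms, 89.03 dB.
To meet 91.0 dB overall, the treated shot-blast cabinet may contribute at most 10^(91.0/10) − 8.003e+08 = 4.586e+08, i.e. 86.61 dB.
Required insertion loss = 94.9 − 86.61 = 8.29 dB.

8.3 dB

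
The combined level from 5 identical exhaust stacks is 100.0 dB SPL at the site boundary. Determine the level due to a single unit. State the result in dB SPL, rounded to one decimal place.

93.0 dB SPL

For N identical incoherent sources L_total = L₁ + 10·log₁₀ N, so L₁ = 100.0 − 10·log₁₀(5) = 100.0 − 6.990.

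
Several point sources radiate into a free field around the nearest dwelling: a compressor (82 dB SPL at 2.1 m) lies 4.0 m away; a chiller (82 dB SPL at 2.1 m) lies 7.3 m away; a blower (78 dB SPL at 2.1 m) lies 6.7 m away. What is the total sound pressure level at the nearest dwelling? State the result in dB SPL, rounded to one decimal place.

78.0 dB SPL

First find each source's level at the receiver (point-source: −20·log₁₀(r/r_ref)), then combine on an intensity basis.
compressor: 82 − 20·log₁₀(4.0/2.1) = 82 − 5.60 = 76.40 dB SPL.
chiller: 82 − 20·log₁₀(7.3/2.1) = 82 − 10.82 = 71.18 dB SPL.
blower: 78 − 20·log₁₀(6.7/2.1) = 78 − 10.08 = 67.92 dB SPL.
Σ 10^(L/10) = 6.300e+07 → L_total = 10·log₁₀(6.300e+07) = 77.99 dB SPL.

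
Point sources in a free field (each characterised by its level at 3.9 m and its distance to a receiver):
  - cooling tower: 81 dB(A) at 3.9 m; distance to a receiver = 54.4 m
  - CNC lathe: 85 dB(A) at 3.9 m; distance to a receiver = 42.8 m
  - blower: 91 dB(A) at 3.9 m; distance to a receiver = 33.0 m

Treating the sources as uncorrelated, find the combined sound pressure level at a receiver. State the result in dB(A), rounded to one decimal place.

73.2 dB(A)

First find each source's level at the receiver (point-source: −20·log₁₀(r/r_ref)), then combine on an intensity basis.
cooling tower: 81 − 20·log₁₀(54.4/3.9) = 81 − 22.89 = 58.11 dB(A).
CNC lathe: 85 − 20·log₁₀(42.8/3.9) = 85 − 20.81 = 64.19 dB(A).
blower: 91 − 20·log₁₀(33.0/3.9) = 91 − 18.55 = 72.45 dB(A).
Σ 10^(L/10) = 2.086e+07 → L_total = 10·log₁₀(2.086e+07) = 73.19 dB(A).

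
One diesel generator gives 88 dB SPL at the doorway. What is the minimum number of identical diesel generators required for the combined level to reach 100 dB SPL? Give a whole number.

The shortfall is 100 − 88 = 12.0 dB, and N units add 10·log₁₀ N, so need 10·log₁₀ N ≥ 12.0.
N ≥ 10^(12.0/10) = 15.849, so N = 16.

16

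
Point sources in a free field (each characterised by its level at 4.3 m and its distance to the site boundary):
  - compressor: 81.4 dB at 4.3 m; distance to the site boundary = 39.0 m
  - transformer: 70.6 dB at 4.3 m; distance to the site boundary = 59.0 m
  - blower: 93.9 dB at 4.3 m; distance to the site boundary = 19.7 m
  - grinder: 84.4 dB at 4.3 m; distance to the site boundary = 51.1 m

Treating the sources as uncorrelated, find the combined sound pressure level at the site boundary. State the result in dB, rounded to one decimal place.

80.8 dB

Apply inverse-square spreading to bring every level to the receiver, then sum 10^(L/10).
compressor: 81.4 − 20·log₁₀(39.0/4.3) = 81.4 − 19.15 = 62.25 dB.
transformer: 70.6 − 20·log₁₀(59.0/4.3) = 70.6 − 22.75 = 47.85 dB.
blower: 93.9 − 20·log₁₀(19.7/4.3) = 93.9 − 13.22 = 80.68 dB.
grinder: 84.4 − 20·log₁₀(51.1/4.3) = 84.4 − 21.50 = 62.90 dB.
Σ 10^(L/10) = 1.206e+08 → L_total = 10·log₁₀(1.206e+08) = 80.81 dB.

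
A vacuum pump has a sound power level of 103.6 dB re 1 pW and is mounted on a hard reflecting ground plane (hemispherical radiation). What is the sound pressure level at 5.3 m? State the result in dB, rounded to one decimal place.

81.1 dB

Free-field hemispherical radiation: L_p = L_w − 10·log₁₀(2π·r²), r = 5.3 m.
2π·r² = 176.5 m², 10·log₁₀ of that is 22.467 dB.
L_p = 103.6 − 22.467 = 81.13 dB.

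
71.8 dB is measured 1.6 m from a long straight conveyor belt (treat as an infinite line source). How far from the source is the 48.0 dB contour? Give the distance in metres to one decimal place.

383.8 m

Line-source spreading drops the level by 10·log₁₀(r₂/r₁); inverting, r₂/r₁ = 10^(ΔL/10).
r₂ = 1.6·10^((71.8−48.0)/10) = 1.6·10^(23.8/10) = 383.81 m.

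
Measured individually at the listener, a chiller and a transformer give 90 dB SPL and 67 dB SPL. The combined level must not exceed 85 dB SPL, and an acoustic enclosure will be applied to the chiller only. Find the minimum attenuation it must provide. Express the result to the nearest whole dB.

5 dB

Everything except the chiller sums to 10^(67/10) = 5.012e+06 in linear terms, 67.00 dB SPL.
To meet 85 dB SPL overall, the treated chiller may contribute at most 10^(85/10) − 5.012e+06 = 3.112e+08, i.e. 84.93 dB SPL.
Required insertion loss = 90 − 84.93 = 5.07 dB.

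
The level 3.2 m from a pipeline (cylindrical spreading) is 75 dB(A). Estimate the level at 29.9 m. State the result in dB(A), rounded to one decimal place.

65.3 dB(A)

Line-source attenuation: ΔL = 10·log₁₀(r₂/r₁) = 10·log₁₀(29.9/3.2) = 9.705 dB.
L₂ = 75 − 10·log₁₀(29.9/3.2) = 75 − 9.705 = 65.29 dB(A).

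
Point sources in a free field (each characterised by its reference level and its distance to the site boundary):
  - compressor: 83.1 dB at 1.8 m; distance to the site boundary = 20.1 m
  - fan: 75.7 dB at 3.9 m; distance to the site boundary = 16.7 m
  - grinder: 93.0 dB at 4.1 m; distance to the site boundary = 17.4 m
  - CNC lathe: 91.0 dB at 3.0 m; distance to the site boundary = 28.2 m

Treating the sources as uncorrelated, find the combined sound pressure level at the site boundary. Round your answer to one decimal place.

81.1 dB

Apply inverse-square spreading to bring every level to the receiver, then sum 10^(L/10).
compressor: 83.1 − 20·log₁₀(20.1/1.8) = 83.1 − 20.96 = 62.14 dB.
fan: 75.7 − 20·log₁₀(16.7/3.9) = 75.7 − 12.63 = 63.07 dB.
grinder: 93.0 − 20·log₁₀(17.4/4.1) = 93.0 − 12.56 = 80.44 dB.
CNC lathe: 91.0 − 20·log₁₀(28.2/3.0) = 91.0 − 19.46 = 71.54 dB.
Σ 10^(L/10) = 1.287e+08 → L_total = 10·log₁₀(1.287e+08) = 81.10 dB.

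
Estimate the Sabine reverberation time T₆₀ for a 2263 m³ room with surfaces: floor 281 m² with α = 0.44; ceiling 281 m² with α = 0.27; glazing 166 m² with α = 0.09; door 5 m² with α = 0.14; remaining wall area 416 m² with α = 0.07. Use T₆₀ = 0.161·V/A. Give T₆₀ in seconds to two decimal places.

1.49 s

Total absorption A = 281·0.44 + 281·0.27 + 166·0.09 + 5·0.14 + 416·0.07 = 244.27 m² sabins.
T₆₀ = 0.161 × 2263 / 244.27 = 1.492 s.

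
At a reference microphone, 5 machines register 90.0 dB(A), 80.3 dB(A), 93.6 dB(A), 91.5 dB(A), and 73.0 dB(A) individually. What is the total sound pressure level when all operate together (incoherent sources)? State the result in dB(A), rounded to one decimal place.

For uncorrelated sources the intensities add, so convert each level to linear form, sum, and take 10·log₁₀ of the total.
Σ 10^(L/10) = 10^(90.0/10) + 10^(80.3/10) + 10^(93.6/10) + 10^(91.5/10) + 10^(73.0/10) = 4.831e+09.
L_total = 10·log₁₀(4.831e+09) = 96.84 dB(A).

96.8 dB(A)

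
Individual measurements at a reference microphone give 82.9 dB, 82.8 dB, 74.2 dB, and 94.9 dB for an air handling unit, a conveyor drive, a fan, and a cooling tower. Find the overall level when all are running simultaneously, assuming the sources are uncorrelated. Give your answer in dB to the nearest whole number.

95 dB

Incoherent sources combine by intensity addition: L_total = 10·log₁₀(Σ 10^(L_i/10)).
Σ 10^(L/10) = 10^(82.9/10) + 10^(82.8/10) + 10^(74.2/10) + 10^(94.9/10) = 3.502e+09.
L_total = 10·log₁₀(3.502e+09) = 95.44 dB.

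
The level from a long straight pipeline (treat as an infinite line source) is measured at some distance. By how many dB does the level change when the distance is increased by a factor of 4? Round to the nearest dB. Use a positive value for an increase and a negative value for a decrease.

Line-source spreading: ΔL = −10·log₁₀(r₂/r₁).
ΔL = −10·log₁₀(4) = -6.02 dB.

-6 dB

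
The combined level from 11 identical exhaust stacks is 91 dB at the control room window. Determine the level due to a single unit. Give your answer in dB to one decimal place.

80.6 dB

For N identical incoherent sources L_total = L₁ + 10·log₁₀ N, so L₁ = 91 − 10·log₁₀(11) = 91 − 10.414.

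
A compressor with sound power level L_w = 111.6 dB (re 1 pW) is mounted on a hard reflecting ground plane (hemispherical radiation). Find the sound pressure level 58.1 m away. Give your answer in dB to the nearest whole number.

Free-field hemispherical radiation: L_p = L_w − 10·log₁₀(2π·r²), r = 58.1 m.
2π·r² = 2.121e+04 m², 10·log₁₀ of that is 43.265 dB.
L_p = 111.6 − 43.265 = 68.33 dB.

68 dB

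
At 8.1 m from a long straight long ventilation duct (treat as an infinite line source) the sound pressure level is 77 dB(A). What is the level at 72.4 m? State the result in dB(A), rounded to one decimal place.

67.5 dB(A)

For a line source, L₂ = L₁ − 10·log₁₀(r₂/r₁).
L₂ = 77 − 10·log₁₀(72.4/8.1) = 77 − 9.513 = 67.49 dB(A).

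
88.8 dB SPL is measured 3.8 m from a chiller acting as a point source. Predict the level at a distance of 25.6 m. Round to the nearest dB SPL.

72 dB SPL

For a point source, L₂ = L₁ − 20·log₁₀(r₂/r₁).
L₂ = 88.8 − 20·log₁₀(25.6/3.8) = 88.8 − 16.569 = 72.23 dB SPL.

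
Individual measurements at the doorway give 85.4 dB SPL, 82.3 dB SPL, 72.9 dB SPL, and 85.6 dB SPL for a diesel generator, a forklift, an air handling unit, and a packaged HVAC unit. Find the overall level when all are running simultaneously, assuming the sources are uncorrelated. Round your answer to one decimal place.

89.5 dB SPL

For uncorrelated sources the intensities add, so convert each level to linear form, sum, and take 10·log₁₀ of the total.
Σ 10^(L/10) = 10^(85.4/10) + 10^(82.3/10) + 10^(72.9/10) + 10^(85.6/10) = 8.991e+08.
L_total = 10·log₁₀(8.991e+08) = 89.54 dB SPL.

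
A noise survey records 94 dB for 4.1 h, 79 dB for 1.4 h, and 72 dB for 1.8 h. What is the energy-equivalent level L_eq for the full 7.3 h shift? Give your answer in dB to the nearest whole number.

Weight each interval's intensity by its duration and average over T = 7.3 h:
Σ tᵢ·10^(Lᵢ/10) = 4.1·10^(94/10) + 1.4·10^(79/10) + 1.8·10^(72/10) = 1.044e+10.
L_eq = 10·log₁₀(1.044e+10/7.3) = 91.55 dB.

92 dB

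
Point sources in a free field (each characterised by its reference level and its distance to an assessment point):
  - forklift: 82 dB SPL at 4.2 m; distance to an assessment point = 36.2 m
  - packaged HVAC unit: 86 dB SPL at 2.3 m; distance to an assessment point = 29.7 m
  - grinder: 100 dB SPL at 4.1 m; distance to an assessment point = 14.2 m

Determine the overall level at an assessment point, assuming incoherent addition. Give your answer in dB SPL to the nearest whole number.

Propagate each source to the receiver with L = L_ref − 20·log₁₀(r/r_ref), then add intensities.
forklift: 82 − 20·log₁₀(36.2/4.2) = 82 − 18.71 = 63.29 dB SPL.
packaged HVAC unit: 86 − 20·log₁₀(29.7/2.3) = 86 − 22.22 = 63.78 dB SPL.
grinder: 100 − 20·log₁₀(14.2/4.1) = 100 − 10.79 = 89.21 dB SPL.
Σ 10^(L/10) = 8.382e+08 → L_total = 10·log₁₀(8.382e+08) = 89.23 dB SPL.

89 dB SPL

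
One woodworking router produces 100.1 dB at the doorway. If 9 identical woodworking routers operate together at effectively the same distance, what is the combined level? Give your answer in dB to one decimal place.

109.6 dB

With 9 equal, uncorrelated contributions the intensity is 9× that of one unit, giving a rise of 10·log₁₀ 9.
L_total = 100.1 + 10·log₁₀(9) = 100.1 + 9.542 = 109.64 dB.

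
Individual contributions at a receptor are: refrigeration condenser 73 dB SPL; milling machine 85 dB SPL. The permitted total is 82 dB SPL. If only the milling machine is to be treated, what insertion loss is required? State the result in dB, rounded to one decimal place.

3.6 dB

The untreated sources together contribute 10^(73/10) = 1.995e+07, i.e. 73.00 dB SPL.
The limit corresponds to 10^(82/10) = 1.585e+08; subtracting the fixed part leaves 1.385e+08 for the milling machine, i.e. 81.42 dB SPL.
So the milling machine must be reduced from 85 to 81.42 dB SPL: IL = 3.58 dB.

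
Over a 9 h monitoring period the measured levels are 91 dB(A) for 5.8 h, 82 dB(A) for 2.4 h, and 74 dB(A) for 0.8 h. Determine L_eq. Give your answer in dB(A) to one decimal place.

89.3 dB(A)

The energy average is taken in the linear domain: L_eq = 10·log₁₀[(Σ tᵢ·10^(Lᵢ/10))/T], T = 9 h.
Σ tᵢ·10^(Lᵢ/10) = 5.8·10^(91/10) + 2.4·10^(82/10) + 0.8·10^(74/10) = 7.702e+09.
L_eq = 10·log₁₀(7.702e+09/9) = 89.32 dB(A).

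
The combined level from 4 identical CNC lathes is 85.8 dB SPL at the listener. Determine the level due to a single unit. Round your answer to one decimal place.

For N identical incoherent sources L_total = L₁ + 10·log₁₀ N, so L₁ = 85.8 − 10·log₁₀(4) = 85.8 − 6.021.

79.8 dB SPL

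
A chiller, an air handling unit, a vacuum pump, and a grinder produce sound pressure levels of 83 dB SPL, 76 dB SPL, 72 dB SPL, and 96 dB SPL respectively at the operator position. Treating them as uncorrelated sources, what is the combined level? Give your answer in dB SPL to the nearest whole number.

For uncorrelated sources the intensities add, so convert each level to linear form, sum, and take 10·log₁₀ of the total.
Σ 10^(L/10) = 10^(83/10) + 10^(76/10) + 10^(72/10) + 10^(96/10) = 4.236e+09.
L_total = 10·log₁₀(4.236e+09) = 96.27 dB SPL.

96 dB SPL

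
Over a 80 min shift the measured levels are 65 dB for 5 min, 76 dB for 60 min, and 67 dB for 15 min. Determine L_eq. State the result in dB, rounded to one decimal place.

The energy average is taken in the linear domain: L_eq = 10·log₁₀[(Σ tᵢ·10^(Lᵢ/10))/T], T = 80 min.
Σ tᵢ·10^(Lᵢ/10) = 5·10^(65/10) + 60·10^(76/10) + 15·10^(67/10) = 2.480e+09.
L_eq = 10·log₁₀(2.480e+09/80) = 74.91 dB.

74.9 dB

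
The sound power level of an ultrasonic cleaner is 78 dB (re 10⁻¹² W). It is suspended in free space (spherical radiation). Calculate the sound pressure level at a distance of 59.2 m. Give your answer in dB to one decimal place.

The power spreads over a sphere of area 4π·r², so L_p = L_w − 10·log₁₀(4π·r²).
4π·r² = 4.404e+04 m², 10·log₁₀ of that is 46.439 dB.
L_p = 78 − 46.439 = 31.56 dB.

31.6 dB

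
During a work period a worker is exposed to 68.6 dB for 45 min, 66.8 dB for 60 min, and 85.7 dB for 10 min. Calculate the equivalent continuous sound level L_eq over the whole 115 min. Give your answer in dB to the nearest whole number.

76 dB

Weight each interval's intensity by its duration and average over T = 115 min:
Σ tᵢ·10^(Lᵢ/10) = 45·10^(68.6/10) + 60·10^(66.8/10) + 10·10^(85.7/10) = 4.329e+09.
L_eq = 10·log₁₀(4.329e+09/115) = 75.76 dB.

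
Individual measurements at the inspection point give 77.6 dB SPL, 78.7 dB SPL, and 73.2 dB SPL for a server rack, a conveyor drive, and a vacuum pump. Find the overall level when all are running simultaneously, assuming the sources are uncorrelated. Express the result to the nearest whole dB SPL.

Incoherent sources combine by intensity addition: L_total = 10·log₁₀(Σ 10^(L_i/10)).
Σ 10^(L/10) = 10^(77.6/10) + 10^(78.7/10) + 10^(73.2/10) = 1.526e+08.
L_total = 10·log₁₀(1.526e+08) = 81.83 dB SPL.

82 dB SPL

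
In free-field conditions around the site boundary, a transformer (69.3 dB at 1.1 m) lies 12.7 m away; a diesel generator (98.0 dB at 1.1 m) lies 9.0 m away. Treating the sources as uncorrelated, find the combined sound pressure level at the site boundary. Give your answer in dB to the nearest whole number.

Apply inverse-square spreading to bring every level to the receiver, then sum 10^(L/10).
transformer: 69.3 − 20·log₁₀(12.7/1.1) = 69.3 − 21.25 = 48.05 dB.
diesel generator: 98.0 − 20·log₁₀(9.0/1.1) = 98.0 − 18.26 = 79.74 dB.
Σ 10^(L/10) = 9.432e+07 → L_total = 10·log₁₀(9.432e+07) = 79.75 dB.

80 dB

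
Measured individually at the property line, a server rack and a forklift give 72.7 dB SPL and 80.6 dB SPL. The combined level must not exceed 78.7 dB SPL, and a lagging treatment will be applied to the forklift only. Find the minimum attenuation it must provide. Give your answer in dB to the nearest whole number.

Fixed contribution from the other source: Σ 10^(L/10) = 10^(72.7/10) = 1.862e+07 (72.70 dB SPL).
The limit corresponds to 10^(78.7/10) = 7.413e+07; subtracting the fixed part leaves 5.551e+07 for the forklift, i.e. 77.44 dB SPL.
So the forklift must be reduced from 80.6 to 77.44 dB SPL: IL = 3.16 dB.

3 dB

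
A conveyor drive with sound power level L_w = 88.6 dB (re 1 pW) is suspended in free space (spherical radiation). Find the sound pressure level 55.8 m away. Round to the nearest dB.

43 dB

L_p = L_w − 10·log₁₀(4π·r²) with r = 55.8 m.
4π·r² = 3.913e+04 m², 10·log₁₀ of that is 45.925 dB.
L_p = 88.6 − 45.925 = 42.68 dB.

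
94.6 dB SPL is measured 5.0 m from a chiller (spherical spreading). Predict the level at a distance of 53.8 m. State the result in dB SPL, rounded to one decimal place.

Spherical spreading from a point source gives a 20·log₁₀(r₂/r₁) drop.
L₂ = 94.6 − 20·log₁₀(53.8/5.0) = 94.6 − 20.636 = 73.96 dB SPL.

74.0 dB SPL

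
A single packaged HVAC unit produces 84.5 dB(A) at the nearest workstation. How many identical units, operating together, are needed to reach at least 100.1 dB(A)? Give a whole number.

The shortfall is 100.1 − 84.5 = 15.6 dB, and N units add 10·log₁₀ N, so need 10·log₁₀ N ≥ 15.6.
N ≥ 10^(15.6/10) = 36.308, so N = 37.

37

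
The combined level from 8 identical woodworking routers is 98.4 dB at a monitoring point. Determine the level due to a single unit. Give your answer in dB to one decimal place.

Dividing the total intensity by 8 lowers the level by 10·log₁₀ 8 = 9.031 dB: L₁ = 98.4 − 9.031.

89.4 dB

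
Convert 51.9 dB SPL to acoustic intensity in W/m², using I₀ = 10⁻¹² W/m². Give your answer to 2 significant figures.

I/I₀ = 10^(51.9/10) = 1.549e+05, so I = 1.549e+05 × 10⁻¹² W/m².

1.5e-07 W/m²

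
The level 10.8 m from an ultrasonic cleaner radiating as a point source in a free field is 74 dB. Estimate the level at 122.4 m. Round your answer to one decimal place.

52.9 dB

For a point source, L₂ = L₁ − 20·log₁₀(r₂/r₁).
L₂ = 74 − 20·log₁₀(122.4/10.8) = 74 − 21.087 = 52.91 dB.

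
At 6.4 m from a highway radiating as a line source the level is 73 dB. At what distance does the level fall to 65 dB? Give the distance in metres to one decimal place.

For a line source L₁ − L₂ = 10·log₁₀(r₂/r₁), so r₂ = r₁·10^((L₁−L₂)/10).
r₂ = 6.4·10^((73−65)/10) = 6.4·10^(8.0/10) = 40.38 m.

40.4 m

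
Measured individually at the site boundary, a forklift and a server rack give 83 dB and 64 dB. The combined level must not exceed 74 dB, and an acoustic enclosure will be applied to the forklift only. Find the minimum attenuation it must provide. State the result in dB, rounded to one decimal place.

Everything except the forklift sums to 10^(64/10) = 2.512e+06 in linear terms, 64.00 dB.
To meet 74 dB overall, the treated forklift may contribute at most 10^(74/10) − 2.512e+06 = 2.261e+07, i.e. 73.54 dB.
Required insertion loss = 83 − 73.54 = 9.46 dB.

9.5 dB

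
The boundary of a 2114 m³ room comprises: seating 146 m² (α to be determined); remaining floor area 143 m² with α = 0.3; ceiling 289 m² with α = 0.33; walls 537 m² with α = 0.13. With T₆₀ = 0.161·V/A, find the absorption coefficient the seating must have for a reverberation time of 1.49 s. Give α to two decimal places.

0.14

Required total absorption A = 0.161·2114/1.49 = 228.43 m².
Absorption from the other surfaces = 143·0.3 + 289·0.33 + 537·0.13 = 208.08 m², so the seating must supply 20.35 m² over 146 m².
α = 20.35/146 = 0.139.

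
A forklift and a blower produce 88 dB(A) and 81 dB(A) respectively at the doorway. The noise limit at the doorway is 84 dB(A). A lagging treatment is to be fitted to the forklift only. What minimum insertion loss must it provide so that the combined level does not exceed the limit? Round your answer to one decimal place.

7.0 dB

Fixed contribution from the other source: Σ 10^(L/10) = 10^(81/10) = 1.259e+08 (81.00 dB(A)).
To meet 84 dB(A) overall, the treated forklift may contribute at most 10^(84/10) − 1.259e+08 = 1.253e+08, i.e. 80.98 dB(A).
Required insertion loss = 88 − 80.98 = 7.02 dB.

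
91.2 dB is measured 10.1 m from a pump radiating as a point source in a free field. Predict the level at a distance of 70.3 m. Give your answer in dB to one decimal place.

74.3 dB

For a point source, L₂ = L₁ − 20·log₁₀(r₂/r₁).
L₂ = 91.2 − 20·log₁₀(70.3/10.1) = 91.2 − 16.853 = 74.35 dB.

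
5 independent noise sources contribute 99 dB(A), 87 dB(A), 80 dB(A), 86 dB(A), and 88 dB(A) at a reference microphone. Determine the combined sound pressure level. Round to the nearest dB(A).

For uncorrelated sources the intensities add, so convert each level to linear form, sum, and take 10·log₁₀ of the total.
Σ 10^(L/10) = 10^(99/10) + 10^(87/10) + 10^(80/10) + 10^(86/10) + 10^(88/10) = 9.574e+09.
L_total = 10·log₁₀(9.574e+09) = 99.81 dB(A).

100 dB(A)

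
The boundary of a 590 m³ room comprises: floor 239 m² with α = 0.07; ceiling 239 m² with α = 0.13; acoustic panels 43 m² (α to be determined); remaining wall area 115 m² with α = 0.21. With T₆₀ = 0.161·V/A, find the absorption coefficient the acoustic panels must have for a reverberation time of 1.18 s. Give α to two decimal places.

Required total absorption A = 0.161·590/1.18 = 80.50 m².
Absorption from the other surfaces = 239·0.07 + 239·0.13 + 115·0.21 = 71.95 m², so the acoustic panels must supply 8.55 m² over 43 m².
α = 8.55/43 = 0.199.

0.20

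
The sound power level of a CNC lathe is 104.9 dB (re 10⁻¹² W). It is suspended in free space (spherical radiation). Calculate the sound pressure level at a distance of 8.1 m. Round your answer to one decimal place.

L_p = L_w − 10·log₁₀(4π·r²) with r = 8.1 m.
4π·r² = 824.5 m², 10·log₁₀ of that is 29.162 dB.
L_p = 104.9 − 29.162 = 75.74 dB.

75.7 dB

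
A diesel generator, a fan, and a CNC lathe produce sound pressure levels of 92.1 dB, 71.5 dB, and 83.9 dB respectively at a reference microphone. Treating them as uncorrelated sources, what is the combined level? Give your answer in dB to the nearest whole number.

Incoherent sources combine by intensity addition: L_total = 10·log₁₀(Σ 10^(L_i/10)).
Σ 10^(L/10) = 10^(92.1/10) + 10^(71.5/10) + 10^(83.9/10) = 1.881e+09.
L_total = 10·log₁₀(1.881e+09) = 92.74 dB.

93 dB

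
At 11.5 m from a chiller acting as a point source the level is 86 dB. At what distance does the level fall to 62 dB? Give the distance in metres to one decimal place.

Point-source spreading drops the level by 20·log₁₀(r₂/r₁); inverting, r₂/r₁ = 10^(ΔL/20).
r₂ = 11.5·10^((86−62)/20) = 11.5·10^(24.0/20) = 182.26 m.

182.3 m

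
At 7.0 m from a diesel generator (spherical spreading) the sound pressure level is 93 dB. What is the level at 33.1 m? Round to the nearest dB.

For a point source, L₂ = L₁ − 20·log₁₀(r₂/r₁).
L₂ = 93 − 20·log₁₀(33.1/7.0) = 93 − 13.495 = 79.51 dB.

80 dB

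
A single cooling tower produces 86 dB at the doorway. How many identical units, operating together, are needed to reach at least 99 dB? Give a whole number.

20

The shortfall is 99 − 86 = 13.0 dB, and N units add 10·log₁₀ N, so need 10·log₁₀ N ≥ 13.0.
N ≥ 10^(13.0/10) = 19.953, so N = 20.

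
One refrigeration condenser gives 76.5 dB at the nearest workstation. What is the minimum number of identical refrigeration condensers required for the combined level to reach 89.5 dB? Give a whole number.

20

Need L₁ + 10·log₁₀ N ≥ 89.5, i.e. log₁₀ N ≥ 1.30.
N ≥ 10^(13.0/10) = 19.953, so N = 20.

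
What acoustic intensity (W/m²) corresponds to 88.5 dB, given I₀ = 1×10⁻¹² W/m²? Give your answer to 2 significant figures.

I = I₀·10^(L/10) = 10⁻¹² × 10^(88.5/10) = 10^(-3.150).

0.00071 W/m²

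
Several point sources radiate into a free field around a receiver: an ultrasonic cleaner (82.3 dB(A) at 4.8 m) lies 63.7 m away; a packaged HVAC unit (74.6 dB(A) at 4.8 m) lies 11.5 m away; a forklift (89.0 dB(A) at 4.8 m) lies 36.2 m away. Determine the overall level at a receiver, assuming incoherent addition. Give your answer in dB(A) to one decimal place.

First find each source's level at the receiver (point-source: −20·log₁₀(r/r_ref)), then combine on an intensity basis.
ultrasonic cleaner: 82.3 − 20·log₁₀(63.7/4.8) = 82.3 − 22.46 = 59.84 dB(A).
packaged HVAC unit: 74.6 − 20·log₁₀(11.5/4.8) = 74.6 − 7.59 = 67.01 dB(A).
forklift: 89.0 − 20·log₁₀(36.2/4.8) = 89.0 − 17.55 = 71.45 dB(A).
Σ 10^(L/10) = 1.995e+07 → L_total = 10·log₁₀(1.995e+07) = 73.00 dB(A).

73.0 dB(A)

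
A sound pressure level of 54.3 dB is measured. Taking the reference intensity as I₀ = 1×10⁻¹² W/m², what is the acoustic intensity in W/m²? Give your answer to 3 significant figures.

I/I₀ = 10^(54.3/10) = 2.692e+05, so I = 2.692e+05 × 10⁻¹² W/m².

2.69e-07 W/m²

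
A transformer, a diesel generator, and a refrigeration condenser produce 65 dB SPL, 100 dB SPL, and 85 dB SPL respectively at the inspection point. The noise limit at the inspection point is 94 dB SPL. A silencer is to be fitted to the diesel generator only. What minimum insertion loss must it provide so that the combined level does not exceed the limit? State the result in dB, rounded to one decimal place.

6.6 dB

Everything except the diesel generator sums to 10^(65/10) + 10^(85/10) = 3.194e+08 in linear terms, 85.04 dB SPL.
The limit corresponds to 10^(94/10) = 2.512e+09; subtracting the fixed part leaves 2.192e+09 for the diesel generator, i.e. 93.41 dB SPL.
Required insertion loss = 100 − 93.41 = 6.59 dB.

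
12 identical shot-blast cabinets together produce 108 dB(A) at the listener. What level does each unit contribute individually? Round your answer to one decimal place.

97.2 dB(A)

Dividing the total intensity by 12 lowers the level by 10·log₁₀ 12 = 10.792 dB: L₁ = 108 − 10.792.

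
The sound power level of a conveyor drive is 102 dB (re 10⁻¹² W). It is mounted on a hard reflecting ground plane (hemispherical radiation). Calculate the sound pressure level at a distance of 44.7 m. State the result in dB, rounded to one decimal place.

61.0 dB

L_p = L_w − 10·log₁₀(2π·r²) with r = 44.7 m.
2π·r² = 1.255e+04 m², 10·log₁₀ of that is 40.988 dB.
L_p = 102 − 40.988 = 61.01 dB.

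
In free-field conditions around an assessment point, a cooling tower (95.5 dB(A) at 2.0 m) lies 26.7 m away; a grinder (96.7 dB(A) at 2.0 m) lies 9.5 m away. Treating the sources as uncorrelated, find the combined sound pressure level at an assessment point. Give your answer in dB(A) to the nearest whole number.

Apply inverse-square spreading to bring every level to the receiver, then sum 10^(L/10).
cooling tower: 95.5 − 20·log₁₀(26.7/2.0) = 95.5 − 22.51 = 72.99 dB(A).
grinder: 96.7 − 20·log₁₀(9.5/2.0) = 96.7 − 13.53 = 83.17 dB(A).
Σ 10^(L/10) = 2.272e+08 → L_total = 10·log₁₀(2.272e+08) = 83.56 dB(A).

84 dB(A)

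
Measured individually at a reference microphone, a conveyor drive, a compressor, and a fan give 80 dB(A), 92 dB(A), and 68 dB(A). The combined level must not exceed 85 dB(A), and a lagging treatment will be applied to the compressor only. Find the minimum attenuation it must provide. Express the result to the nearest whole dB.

Fixed contribution from the other sources: Σ 10^(L/10) = 10^(80/10) + 10^(68/10) = 1.063e+08 (80.27 dB(A)).
The limit corresponds to 10^(85/10) = 3.162e+08; subtracting the fixed part leaves 2.099e+08 for the compressor, i.e. 83.22 dB(A).
Required insertion loss = 92 − 83.22 = 8.78 dB.

9 dB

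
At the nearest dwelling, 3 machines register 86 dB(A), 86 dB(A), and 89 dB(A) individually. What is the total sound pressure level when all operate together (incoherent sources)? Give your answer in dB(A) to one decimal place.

Incoherent sources combine by intensity addition: L_total = 10·log₁₀(Σ 10^(L_i/10)).
Σ 10^(L/10) = 10^(86/10) + 10^(86/10) + 10^(89/10) = 1.591e+09.
L_total = 10·log₁₀(1.591e+09) = 92.02 dB(A).

92.0 dB(A)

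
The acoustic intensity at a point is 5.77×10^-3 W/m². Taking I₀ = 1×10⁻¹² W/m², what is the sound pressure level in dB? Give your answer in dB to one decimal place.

97.6 dB

L = 10·log₁₀(I/I₀) = 10·log₁₀(5.77×10^-3/10⁻¹²) = 10·log₁₀(5.77×10^9).
L = 10·(0.7612 + 9) = 97.61 dB.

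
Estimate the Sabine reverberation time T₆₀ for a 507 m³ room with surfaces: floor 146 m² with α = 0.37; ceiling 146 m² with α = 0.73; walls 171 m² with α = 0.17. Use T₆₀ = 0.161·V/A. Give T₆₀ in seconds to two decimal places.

0.43 s

A = Σ Sᵢαᵢ = 146·0.37 + 146·0.73 + 171·0.17 = 189.67 m².
T₆₀ = 0.161·V/A = 0.161·507/189.67 = 0.430 s.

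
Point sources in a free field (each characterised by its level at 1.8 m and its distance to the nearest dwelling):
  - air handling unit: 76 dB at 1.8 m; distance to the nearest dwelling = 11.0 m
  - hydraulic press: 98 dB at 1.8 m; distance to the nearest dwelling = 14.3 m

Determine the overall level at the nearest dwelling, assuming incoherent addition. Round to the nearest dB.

Apply inverse-square spreading to bring every level to the receiver, then sum 10^(L/10).
air handling unit: 76 − 20·log₁₀(11.0/1.8) = 76 − 15.72 = 60.28 dB.
hydraulic press: 98 − 20·log₁₀(14.3/1.8) = 98 − 18.00 = 80.00 dB.
Σ 10^(L/10) = 1.010e+08 → L_total = 10·log₁₀(1.010e+08) = 80.04 dB.

80 dB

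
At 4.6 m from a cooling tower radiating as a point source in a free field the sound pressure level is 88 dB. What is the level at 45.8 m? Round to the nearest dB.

68 dB

Spherical spreading from a point source gives a 20·log₁₀(r₂/r₁) drop.
L₂ = 88 − 20·log₁₀(45.8/4.6) = 88 − 19.962 = 68.04 dB.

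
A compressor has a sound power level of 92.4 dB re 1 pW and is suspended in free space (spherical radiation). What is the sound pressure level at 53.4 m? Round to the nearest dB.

47 dB

The power spreads over a sphere of area 4π·r², so L_p = L_w − 10·log₁₀(4π·r²).
4π·r² = 3.583e+04 m², 10·log₁₀ of that is 45.543 dB.
L_p = 92.4 − 45.543 = 46.86 dB.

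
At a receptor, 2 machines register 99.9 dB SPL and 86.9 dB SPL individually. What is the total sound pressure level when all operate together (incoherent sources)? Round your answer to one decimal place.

100.1 dB SPL

For uncorrelated sources the intensities add, so convert each level to linear form, sum, and take 10·log₁₀ of the total.
Σ 10^(L/10) = 10^(99.9/10) + 10^(86.9/10) = 1.026e+10.
L_total = 10·log₁₀(1.026e+10) = 100.11 dB SPL.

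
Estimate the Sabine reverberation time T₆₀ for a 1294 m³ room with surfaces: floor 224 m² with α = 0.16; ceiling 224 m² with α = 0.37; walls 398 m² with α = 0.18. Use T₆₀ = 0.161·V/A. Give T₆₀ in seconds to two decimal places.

1.09 s

Summing Sᵢαᵢ: 224·0.16 + 224·0.37 + 398·0.18 = 190.36 m².
T₆₀ = 0.161·V/A = 0.161·1294/190.36 = 1.094 s.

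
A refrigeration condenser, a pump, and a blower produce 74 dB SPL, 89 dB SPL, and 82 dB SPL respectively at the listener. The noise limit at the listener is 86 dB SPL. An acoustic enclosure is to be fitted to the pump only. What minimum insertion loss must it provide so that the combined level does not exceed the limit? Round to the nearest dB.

The untreated sources together contribute 10^(74/10) + 10^(82/10) = 1.836e+08, i.e. 82.64 dB SPL.
The limit corresponds to 10^(86/10) = 3.981e+08; subtracting the fixed part leaves 2.145e+08 for the pump, i.e. 83.31 dB SPL.
Required insertion loss = 89 − 83.31 = 5.69 dB.

6 dB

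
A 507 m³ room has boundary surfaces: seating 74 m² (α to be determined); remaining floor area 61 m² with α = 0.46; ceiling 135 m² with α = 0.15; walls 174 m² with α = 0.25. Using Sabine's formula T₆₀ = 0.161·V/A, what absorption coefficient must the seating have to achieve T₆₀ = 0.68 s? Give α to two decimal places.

0.38

A = 0.161·V/T₆₀ = 0.161·507/0.68 = 120.04 m² sabins.
Absorption from the other surfaces = 61·0.46 + 135·0.15 + 174·0.25 = 91.81 m², so the seating must supply 28.23 m² over 74 m².
α = 28.23/74 = 0.381.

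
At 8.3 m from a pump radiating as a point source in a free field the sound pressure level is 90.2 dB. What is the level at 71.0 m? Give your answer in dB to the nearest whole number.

72 dB

For a point source, L₂ = L₁ − 20·log₁₀(r₂/r₁).
L₂ = 90.2 − 20·log₁₀(71.0/8.3) = 90.2 − 18.644 = 71.56 dB.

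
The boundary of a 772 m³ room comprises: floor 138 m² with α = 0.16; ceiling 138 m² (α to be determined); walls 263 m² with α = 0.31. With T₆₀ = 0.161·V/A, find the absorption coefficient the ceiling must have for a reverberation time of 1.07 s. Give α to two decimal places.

0.09

Required total absorption A = 0.161·772/1.07 = 116.16 m².
Absorption from the other surfaces = 138·0.16 + 263·0.31 = 103.61 m², so the ceiling must supply 12.55 m² over 138 m².
α = 12.55/138 = 0.091.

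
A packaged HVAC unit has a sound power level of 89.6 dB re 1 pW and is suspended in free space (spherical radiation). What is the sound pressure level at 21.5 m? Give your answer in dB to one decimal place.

Free-field spherical radiation: L_p = L_w − 10·log₁₀(4π·r²), r = 21.5 m.
4π·r² = 5809 m², 10·log₁₀ of that is 37.641 dB.
L_p = 89.6 − 37.641 = 51.96 dB.

52.0 dB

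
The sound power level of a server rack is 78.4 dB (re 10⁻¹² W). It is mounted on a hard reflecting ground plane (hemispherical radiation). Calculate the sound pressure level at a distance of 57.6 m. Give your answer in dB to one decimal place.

The power spreads over a hemisphere of area 2π·r², so L_p = L_w − 10·log₁₀(2π·r²).
2π·r² = 2.085e+04 m², 10·log₁₀ of that is 43.190 dB.
L_p = 78.4 − 43.190 = 35.21 dB.

35.2 dB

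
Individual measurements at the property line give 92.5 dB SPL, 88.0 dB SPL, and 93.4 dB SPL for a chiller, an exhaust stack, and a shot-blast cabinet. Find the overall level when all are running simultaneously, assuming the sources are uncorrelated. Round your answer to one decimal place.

Incoherent sources combine by intensity addition: L_total = 10·log₁₀(Σ 10^(L_i/10)).
Σ 10^(L/10) = 10^(92.5/10) + 10^(88.0/10) + 10^(93.4/10) = 4.597e+09.
L_total = 10·log₁₀(4.597e+09) = 96.62 dB SPL.

96.6 dB SPL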